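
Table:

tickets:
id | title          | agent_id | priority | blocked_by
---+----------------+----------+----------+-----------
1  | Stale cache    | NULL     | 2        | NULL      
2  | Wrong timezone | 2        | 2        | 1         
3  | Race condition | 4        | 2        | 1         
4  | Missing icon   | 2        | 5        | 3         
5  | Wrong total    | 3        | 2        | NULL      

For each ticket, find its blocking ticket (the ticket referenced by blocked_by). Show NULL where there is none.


This is a self-join: tickets is joined to a second copy of itself, matching each row's blocked_by to another row's id. Use LEFT JOIN so rows with blocked_by=NULL are kept.
  - ticket 1 (Stale cache): blocked_by=NULL -> NULL
  - ticket 2 (Wrong timezone): blocked_by=1 -> Stale cache
  - ticket 3 (Race condition): blocked_by=1 -> Stale cache
  - ticket 4 (Missing icon): blocked_by=3 -> Race condition
  - ticket 5 (Wrong total): blocked_by=NULL -> NULL

SQL:
SELECT a.title AS item, b.title AS blocked_by
FROM tickets a
LEFT JOIN tickets b ON a.blocked_by = b.id

Result:
item           | blocked_by    
---------------+---------------
Stale cache    | NULL          
Wrong timezone | Stale cache   
Race condition | Stale cache   
Missing icon   | Race condition
Wrong total    | NULL          


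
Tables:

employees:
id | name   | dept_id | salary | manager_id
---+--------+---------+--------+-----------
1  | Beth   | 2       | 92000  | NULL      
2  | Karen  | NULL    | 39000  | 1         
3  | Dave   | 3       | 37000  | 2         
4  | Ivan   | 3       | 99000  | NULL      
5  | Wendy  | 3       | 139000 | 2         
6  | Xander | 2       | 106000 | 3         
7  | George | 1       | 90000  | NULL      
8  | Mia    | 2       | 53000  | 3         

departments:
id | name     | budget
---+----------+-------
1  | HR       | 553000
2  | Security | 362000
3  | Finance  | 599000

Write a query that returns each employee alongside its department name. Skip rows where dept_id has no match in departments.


INNER JOIN keeps only employees rows whose dept_id matches an id in departments. Walk through each employee:
  - employee 1 (Beth): dept_id=2 -> matches Security
  - employee 2 (Karen): dept_id=NULL, no match -> dropped
  - employee 3 (Dave): dept_id=3 -> matches Finance
  - employee 4 (Ivan): dept_id=3 -> matches Finance
  - employee 5 (Wendy): dept_id=3 -> matches Finance
  - employee 6 (Xander): dept_id=2 -> matches Security
  - employee 7 (George): dept_id=1 -> matches HR
  - employee 8 (Mia): dept_id=2 -> matches Security
So 1 of 8 rows is dropped.

SQL:
SELECT a.name, b.name AS department
FROM employees a
INNER JOIN departments b ON a.dept_id = b.id

Result:
name   | department
-------+-----------
Beth   | Security  
Dave   | Finance   
Ivan   | Finance   
Wendy  | Finance   
Xander | Security  
George | HR        
Mia    | Security  


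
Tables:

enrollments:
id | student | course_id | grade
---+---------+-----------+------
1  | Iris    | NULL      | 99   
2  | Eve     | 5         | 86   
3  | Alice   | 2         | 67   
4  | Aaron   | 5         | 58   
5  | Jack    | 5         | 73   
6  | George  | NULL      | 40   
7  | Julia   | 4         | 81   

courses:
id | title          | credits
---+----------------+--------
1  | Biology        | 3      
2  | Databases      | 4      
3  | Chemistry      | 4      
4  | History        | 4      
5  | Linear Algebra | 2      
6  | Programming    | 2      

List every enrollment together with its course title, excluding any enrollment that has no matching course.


INNER JOIN keeps only enrollments rows whose course_id matches an id in courses. Walk through each enrollment:
  - enrollment 1 (Iris): course_id=NULL, no match -> dropped
  - enrollment 2 (Eve): course_id=5 -> matches Linear Algebra
  - enrollment 3 (Alice): course_id=2 -> matches Databases
  - enrollment 4 (Aaron): course_id=5 -> matches Linear Algebra
  - enrollment 5 (Jack): course_id=5 -> matches Linear Algebra
  - enrollment 6 (George): course_id=NULL, no match -> dropped
  - enrollment 7 (Julia): course_id=4 -> matches History
So 2 of 7 rows are dropped.

SQL:
SELECT a.student, b.title AS course
FROM enrollments a
INNER JOIN courses b ON a.course_id = b.id

Result:
student | course        
--------+---------------
Eve     | Linear Algebra
Alice   | Databases     
Aaron   | Linear Algebra
Jack    | Linear Algebra
Julia   | History       


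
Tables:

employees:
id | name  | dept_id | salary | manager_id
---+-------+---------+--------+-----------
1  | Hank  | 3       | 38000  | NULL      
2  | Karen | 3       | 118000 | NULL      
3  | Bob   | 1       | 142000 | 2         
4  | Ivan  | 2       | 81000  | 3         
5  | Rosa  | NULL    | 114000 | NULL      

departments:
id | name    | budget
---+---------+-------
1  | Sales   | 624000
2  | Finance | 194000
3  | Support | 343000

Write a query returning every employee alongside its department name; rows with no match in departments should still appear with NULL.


LEFT JOIN keeps every row from employees (the left table); where dept_id has no match in departments, the department columns become NULL. Walk through each employee:
  - employee 1 (Hank): dept_id=3 -> matches Support
  - employee 2 (Karen): dept_id=3 -> matches Support
  - employee 3 (Bob): dept_id=1 -> matches Sales
  - employee 4 (Ivan): dept_id=2 -> matches Finance
  - employee 5 (Rosa): dept_id=NULL, no match -> kept with NULL
All 5 rows appear; 1 has NULL department.

SQL:
SELECT a.name, b.name AS department
FROM employees a
LEFT JOIN departments b ON a.dept_id = b.id

Result:
name  | department
------+-----------
Hank  | Support   
Karen | Support   
Bob   | Sales     
Ivan  | Finance   
Rosa  | NULL      


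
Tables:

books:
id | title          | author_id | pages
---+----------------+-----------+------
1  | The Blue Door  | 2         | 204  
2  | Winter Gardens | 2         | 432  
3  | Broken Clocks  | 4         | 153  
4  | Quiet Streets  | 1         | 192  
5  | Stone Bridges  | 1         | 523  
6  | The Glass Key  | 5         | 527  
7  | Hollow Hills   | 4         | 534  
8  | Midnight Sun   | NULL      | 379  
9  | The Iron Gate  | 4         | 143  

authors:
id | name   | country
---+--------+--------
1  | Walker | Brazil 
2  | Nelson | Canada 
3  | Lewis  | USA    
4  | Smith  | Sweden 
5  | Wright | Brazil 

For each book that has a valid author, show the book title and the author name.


INNER JOIN keeps only books rows whose author_id matches an id in authors. Walk through each book:
  - book 1 (The Blue Door): author_id=2 -> matches Nelson
  - book 2 (Winter Gardens): author_id=2 -> matches Nelson
  - book 3 (Broken Clocks): author_id=4 -> matches Smith
  - book 4 (Quiet Streets): author_id=1 -> matches Walker
  - book 5 (Stone Bridges): author_id=1 -> matches Walker
  - book 6 (The Glass Key): author_id=5 -> matches Wright
  - book 7 (Hollow Hills): author_id=4 -> matches Smith
  - book 8 (Midnight Sun): author_id=NULL, no match -> dropped
  - book 9 (The Iron Gate): author_id=4 -> matches Smith
So 1 of 9 rows is dropped.

SQL:
SELECT a.title, b.name AS author
FROM books a
INNER JOIN authors b ON a.author_id = b.id

Result:
title          | author
---------------+-------
The Blue Door  | Nelson
Winter Gardens | Nelson
Broken Clocks  | Smith 
Quiet Streets  | Walker
Stone Bridges  | Walker
The Glass Key  | Wright
Hollow Hills   | Smith 
The Iron Gate  | Smith 


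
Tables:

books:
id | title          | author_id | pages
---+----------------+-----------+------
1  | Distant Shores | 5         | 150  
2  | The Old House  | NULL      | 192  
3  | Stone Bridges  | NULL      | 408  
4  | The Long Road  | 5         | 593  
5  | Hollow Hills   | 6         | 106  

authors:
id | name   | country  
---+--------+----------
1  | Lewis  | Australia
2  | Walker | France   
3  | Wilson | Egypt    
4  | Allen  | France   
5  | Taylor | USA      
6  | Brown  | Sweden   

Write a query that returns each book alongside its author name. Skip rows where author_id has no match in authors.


INNER JOIN keeps only books rows whose author_id matches an id in authors. Walk through each book:
  - book 1 (Distant Shores): author_id=5 -> matches Taylor
  - book 2 (The Old House): author_id=NULL, no match -> dropped
  - book 3 (Stone Bridges): author_id=NULL, no match -> dropped
  - book 4 (The Long Road): author_id=5 -> matches Taylor
  - book 5 (Hollow Hills): author_id=6 -> matches Brown
So 2 of 5 rows are dropped.

SQL:
SELECT a.title, b.name AS author
FROM books a
INNER JOIN authors b ON a.author_id = b.id

Result:
title          | author
---------------+-------
Distant Shores | Taylor
The Long Road  | Taylor
Hollow Hills   | Brown 


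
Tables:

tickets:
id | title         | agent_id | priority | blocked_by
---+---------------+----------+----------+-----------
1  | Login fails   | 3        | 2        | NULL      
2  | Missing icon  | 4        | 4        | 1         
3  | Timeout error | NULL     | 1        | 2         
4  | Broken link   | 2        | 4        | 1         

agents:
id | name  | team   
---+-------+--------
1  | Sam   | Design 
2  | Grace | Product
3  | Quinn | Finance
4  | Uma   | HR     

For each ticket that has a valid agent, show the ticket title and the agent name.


INNER JOIN keeps only tickets rows whose agent_id matches an id in agents. Walk through each ticket:
  - ticket 1 (Login fails): agent_id=3 -> matches Quinn
  - ticket 2 (Missing icon): agent_id=4 -> matches Uma
  - ticket 3 (Timeout error): agent_id=NULL, no match -> dropped
  - ticket 4 (Broken link): agent_id=2 -> matches Grace
So 1 of 4 rows is dropped.

SQL:
SELECT a.title, b.name AS agent
FROM tickets a
INNER JOIN agents b ON a.agent_id = b.id

Result:
title        | agent
-------------+------
Login fails  | Quinn
Missing icon | Uma  
Broken link  | Grace


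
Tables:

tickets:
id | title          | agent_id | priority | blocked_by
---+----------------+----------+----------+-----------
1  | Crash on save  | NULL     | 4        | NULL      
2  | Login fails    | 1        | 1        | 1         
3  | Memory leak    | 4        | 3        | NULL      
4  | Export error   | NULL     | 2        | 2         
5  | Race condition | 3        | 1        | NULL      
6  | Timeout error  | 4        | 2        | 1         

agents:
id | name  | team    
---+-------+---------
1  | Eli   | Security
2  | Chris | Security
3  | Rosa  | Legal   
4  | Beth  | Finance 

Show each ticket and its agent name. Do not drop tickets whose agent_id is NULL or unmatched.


LEFT JOIN keeps every row from tickets (the left table); where agent_id has no match in agents, the agent columns become NULL. Walk through each ticket:
  - ticket 1 (Crash on save): agent_id=NULL, no match -> kept with NULL
  - ticket 2 (Login fails): agent_id=1 -> matches Eli
  - ticket 3 (Memory leak): agent_id=4 -> matches Beth
  - ticket 4 (Export error): agent_id=NULL, no match -> kept with NULL
  - ticket 5 (Race condition): agent_id=3 -> matches Rosa
  - ticket 6 (Timeout error): agent_id=4 -> matches Beth
All 6 rows appear; 2 have NULL agent.

SQL:
SELECT a.title, b.name AS agent
FROM tickets a
LEFT JOIN agents b ON a.agent_id = b.id

Result:
title          | agent
---------------+------
Crash on save  | NULL 
Login fails    | Eli  
Memory leak    | Beth 
Export error   | NULL 
Race condition | Rosa 
Timeout error  | Beth 


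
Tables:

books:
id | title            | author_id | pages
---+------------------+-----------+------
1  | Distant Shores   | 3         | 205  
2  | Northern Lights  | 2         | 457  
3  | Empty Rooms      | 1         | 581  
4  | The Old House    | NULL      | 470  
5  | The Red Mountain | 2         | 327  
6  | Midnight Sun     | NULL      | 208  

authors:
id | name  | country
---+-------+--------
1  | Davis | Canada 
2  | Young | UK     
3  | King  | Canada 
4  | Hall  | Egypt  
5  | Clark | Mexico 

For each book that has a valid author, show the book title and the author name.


INNER JOIN keeps only books rows whose author_id matches an id in authors. Walk through each book:
  - book 1 (Distant Shores): author_id=3 -> matches King
  - book 2 (Northern Lights): author_id=2 -> matches Young
  - book 3 (Empty Rooms): author_id=1 -> matches Davis
  - book 4 (The Old House): author_id=NULL, no match -> dropped
  - book 5 (The Red Mountain): author_id=2 -> matches Young
  - book 6 (Midnight Sun): author_id=NULL, no match -> dropped
So 2 of 6 rows are dropped.

SQL:
SELECT a.title, b.name AS author
FROM books a
INNER JOIN authors b ON a.author_id = b.id

Result:
title            | author
-----------------+-------
Distant Shores   | King  
Northern Lights  | Young 
Empty Rooms      | Davis 
The Red Mountain | Young 


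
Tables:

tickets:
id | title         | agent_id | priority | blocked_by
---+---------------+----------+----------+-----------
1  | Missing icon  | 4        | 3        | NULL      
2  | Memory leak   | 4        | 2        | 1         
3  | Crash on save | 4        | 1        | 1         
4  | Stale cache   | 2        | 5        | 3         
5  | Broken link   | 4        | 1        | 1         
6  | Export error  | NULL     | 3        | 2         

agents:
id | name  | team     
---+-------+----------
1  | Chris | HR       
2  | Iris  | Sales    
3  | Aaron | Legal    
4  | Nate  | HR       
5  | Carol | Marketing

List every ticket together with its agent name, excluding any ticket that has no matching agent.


INNER JOIN keeps only tickets rows whose agent_id matches an id in agents. Walk through each ticket:
  - ticket 1 (Missing icon): agent_id=4 -> matches Nate
  - ticket 2 (Memory leak): agent_id=4 -> matches Nate
  - ticket 3 (Crash on save): agent_id=4 -> matches Nate
  - ticket 4 (Stale cache): agent_id=2 -> matches Iris
  - ticket 5 (Broken link): agent_id=4 -> matches Nate
  - ticket 6 (Export error): agent_id=NULL, no match -> dropped
So 1 of 6 rows is dropped.

SQL:
SELECT a.title, b.name AS agent
FROM tickets a
INNER JOIN agents b ON a.agent_id = b.id

Result:
title         | agent
--------------+------
Missing icon  | Nate 
Memory leak   | Nate 
Crash on save | Nate 
Stale cache   | Iris 
Broken link   | Nate 


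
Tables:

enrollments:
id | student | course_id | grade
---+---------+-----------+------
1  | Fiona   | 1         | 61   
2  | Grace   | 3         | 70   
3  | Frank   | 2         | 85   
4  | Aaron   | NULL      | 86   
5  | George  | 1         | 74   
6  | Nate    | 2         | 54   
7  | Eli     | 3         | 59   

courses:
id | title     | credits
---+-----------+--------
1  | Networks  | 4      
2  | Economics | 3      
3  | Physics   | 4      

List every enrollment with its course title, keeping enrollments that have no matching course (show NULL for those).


LEFT JOIN keeps every row from enrollments (the left table); where course_id has no match in courses, the course columns become NULL. Walk through each enrollment:
  - enrollment 1 (Fiona): course_id=1 -> matches Networks
  - enrollment 2 (Grace): course_id=3 -> matches Physics
  - enrollment 3 (Frank): course_id=2 -> matches Economics
  - enrollment 4 (Aaron): course_id=NULL, no match -> kept with NULL
  - enrollment 5 (George): course_id=1 -> matches Networks
  - enrollment 6 (Nate): course_id=2 -> matches Economics
  - enrollment 7 (Eli): course_id=3 -> matches Physics
All 7 rows appear; 1 has NULL course.

SQL:
SELECT a.student, b.title AS course
FROM enrollments a
LEFT JOIN courses b ON a.course_id = b.id

Result:
student | course   
--------+----------
Fiona   | Networks 
Grace   | Physics  
Frank   | Economics
Aaron   | NULL     
George  | Networks 
Nate    | Economics
Eli     | Physics  


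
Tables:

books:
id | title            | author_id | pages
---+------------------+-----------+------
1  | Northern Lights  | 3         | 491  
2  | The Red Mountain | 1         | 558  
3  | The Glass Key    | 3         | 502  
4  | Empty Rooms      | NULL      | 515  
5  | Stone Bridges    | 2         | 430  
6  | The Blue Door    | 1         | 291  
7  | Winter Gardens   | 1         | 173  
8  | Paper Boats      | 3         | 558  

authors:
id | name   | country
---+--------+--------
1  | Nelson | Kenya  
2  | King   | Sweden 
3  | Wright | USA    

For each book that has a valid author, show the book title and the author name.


INNER JOIN keeps only books rows whose author_id matches an id in authors. Walk through each book:
  - book 1 (Northern Lights): author_id=3 -> matches Wright
  - book 2 (The Red Mountain): author_id=1 -> matches Nelson
  - book 3 (The Glass Key): author_id=3 -> matches Wright
  - book 4 (Empty Rooms): author_id=NULL, no match -> dropped
  - book 5 (Stone Bridges): author_id=2 -> matches King
  - book 6 (The Blue Door): author_id=1 -> matches Nelson
  - book 7 (Winter Gardens): author_id=1 -> matches Nelson
  - book 8 (Paper Boats): author_id=3 -> matches Wright
So 1 of 8 rows is dropped.

SQL:
SELECT a.title, b.name AS author
FROM books a
INNER JOIN authors b ON a.author_id = b.id

Result:
title            | author
-----------------+-------
Northern Lights  | Wright
The Red Mountain | Nelson
The Glass Key    | Wright
Stone Bridges    | King  
The Blue Door    | Nelson
Winter Gardens   | Nelson
Paper Boats      | Wright


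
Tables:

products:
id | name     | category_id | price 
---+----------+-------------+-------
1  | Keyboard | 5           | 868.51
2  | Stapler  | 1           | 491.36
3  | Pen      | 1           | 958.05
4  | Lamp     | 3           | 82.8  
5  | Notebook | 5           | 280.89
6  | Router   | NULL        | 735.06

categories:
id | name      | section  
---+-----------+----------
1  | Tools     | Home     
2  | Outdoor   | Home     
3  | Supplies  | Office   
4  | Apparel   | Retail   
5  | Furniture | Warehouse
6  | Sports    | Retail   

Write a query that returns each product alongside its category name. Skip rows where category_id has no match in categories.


INNER JOIN keeps only products rows whose category_id matches an id in categories. Walk through each product:
  - product 1 (Keyboard): category_id=5 -> matches Furniture
  - product 2 (Stapler): category_id=1 -> matches Tools
  - product 3 (Pen): category_id=1 -> matches Tools
  - product 4 (Lamp): category_id=3 -> matches Supplies
  - product 5 (Notebook): category_id=5 -> matches Furniture
  - product 6 (Router): category_id=NULL, no match -> dropped
So 1 of 6 rows is dropped.

SQL:
SELECT a.name, b.name AS category
FROM products a
INNER JOIN categories b ON a.category_id = b.id

Result:
name     | category 
---------+----------
Keyboard | Furniture
Stapler  | Tools    
Pen      | Tools    
Lamp     | Supplies 
Notebook | Furniture


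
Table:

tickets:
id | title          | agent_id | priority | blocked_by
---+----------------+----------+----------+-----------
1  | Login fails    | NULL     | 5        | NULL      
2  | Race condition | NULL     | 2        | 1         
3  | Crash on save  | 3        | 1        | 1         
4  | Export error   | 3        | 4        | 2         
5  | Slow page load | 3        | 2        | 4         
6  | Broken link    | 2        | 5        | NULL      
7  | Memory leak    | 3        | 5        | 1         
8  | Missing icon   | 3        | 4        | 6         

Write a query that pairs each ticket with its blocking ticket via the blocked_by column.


This is a self-join: tickets is joined to a second copy of itself, matching each row's blocked_by to another row's id. Use LEFT JOIN so rows with blocked_by=NULL are kept.
  - ticket 1 (Login fails): blocked_by=NULL -> NULL
  - ticket 2 (Race condition): blocked_by=1 -> Login fails
  - ticket 3 (Crash on save): blocked_by=1 -> Login fails
  - ticket 4 (Export error): blocked_by=2 -> Race condition
  - ticket 5 (Slow page load): blocked_by=4 -> Export error
  - ticket 6 (Broken link): blocked_by=NULL -> NULL
  - ticket 7 (Memory leak): blocked_by=1 -> Login fails
  - ticket 8 (Missing icon): blocked_by=6 -> Broken link

SQL:
SELECT a.title AS item, b.title AS blocked_by
FROM tickets a
LEFT JOIN tickets b ON a.blocked_by = b.id

Result:
item           | blocked_by    
---------------+---------------
Login fails    | NULL          
Race condition | Login fails   
Crash on save  | Login fails   
Export error   | Race condition
Slow page load | Export error  
Broken link    | NULL          
Memory leak    | Login fails   
Missing icon   | Broken link   


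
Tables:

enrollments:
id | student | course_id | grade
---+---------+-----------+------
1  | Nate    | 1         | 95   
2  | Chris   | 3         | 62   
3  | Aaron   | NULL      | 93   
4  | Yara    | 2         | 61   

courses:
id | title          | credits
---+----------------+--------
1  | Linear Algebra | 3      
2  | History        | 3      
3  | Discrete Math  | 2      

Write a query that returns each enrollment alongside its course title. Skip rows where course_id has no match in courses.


INNER JOIN keeps only enrollments rows whose course_id matches an id in courses. Walk through each enrollment:
  - enrollment 1 (Nate): course_id=1 -> matches Linear Algebra
  - enrollment 2 (Chris): course_id=3 -> matches Discrete Math
  - enrollment 3 (Aaron): course_id=NULL, no match -> dropped
  - enrollment 4 (Yara): course_id=2 -> matches History
So 1 of 4 rows is dropped.

SQL:
SELECT a.student, b.title AS course
FROM enrollments a
INNER JOIN courses b ON a.course_id = b.id

Result:
student | course        
--------+---------------
Nate    | Linear Algebra
Chris   | Discrete Math 
Yara    | History       


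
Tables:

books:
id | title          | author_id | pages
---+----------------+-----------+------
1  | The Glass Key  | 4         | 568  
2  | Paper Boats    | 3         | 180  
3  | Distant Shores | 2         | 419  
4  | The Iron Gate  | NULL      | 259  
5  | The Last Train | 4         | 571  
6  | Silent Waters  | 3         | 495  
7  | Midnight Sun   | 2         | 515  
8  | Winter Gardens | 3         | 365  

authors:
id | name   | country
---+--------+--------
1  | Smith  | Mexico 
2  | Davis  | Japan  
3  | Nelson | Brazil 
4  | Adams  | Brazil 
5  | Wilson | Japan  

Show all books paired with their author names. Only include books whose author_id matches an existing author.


INNER JOIN keeps only books rows whose author_id matches an id in authors. Walk through each book:
  - book 1 (The Glass Key): author_id=4 -> matches Adams
  - book 2 (Paper Boats): author_id=3 -> matches Nelson
  - book 3 (Distant Shores): author_id=2 -> matches Davis
  - book 4 (The Iron Gate): author_id=NULL, no match -> dropped
  - book 5 (The Last Train): author_id=4 -> matches Adams
  - book 6 (Silent Waters): author_id=3 -> matches Nelson
  - book 7 (Midnight Sun): author_id=2 -> matches Davis
  - book 8 (Winter Gardens): author_id=3 -> matches Nelson
So 1 of 8 rows is dropped.

SQL:
SELECT a.title, b.name AS author
FROM books a
INNER JOIN authors b ON a.author_id = b.id

Result:
title          | author
---------------+-------
The Glass Key  | Adams 
Paper Boats    | Nelson
Distant Shores | Davis 
The Last Train | Adams 
Silent Waters  | Nelson
Midnight Sun   | Davis 
Winter Gardens | Nelson


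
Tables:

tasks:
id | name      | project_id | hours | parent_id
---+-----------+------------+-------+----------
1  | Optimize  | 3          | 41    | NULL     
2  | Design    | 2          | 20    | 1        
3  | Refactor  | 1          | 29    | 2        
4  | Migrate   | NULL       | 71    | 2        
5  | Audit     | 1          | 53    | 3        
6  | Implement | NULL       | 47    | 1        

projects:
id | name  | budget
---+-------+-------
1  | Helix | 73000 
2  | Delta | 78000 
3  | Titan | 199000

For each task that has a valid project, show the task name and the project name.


INNER JOIN keeps only tasks rows whose project_id matches an id in projects. Walk through each task:
  - task 1 (Optimize): project_id=3 -> matches Titan
  - task 2 (Design): project_id=2 -> matches Delta
  - task 3 (Refactor): project_id=1 -> matches Helix
  - task 4 (Migrate): project_id=NULL, no match -> dropped
  - task 5 (Audit): project_id=1 -> matches Helix
  - task 6 (Implement): project_id=NULL, no match -> dropped
So 2 of 6 rows are dropped.

SQL:
SELECT a.name, b.name AS project
FROM tasks a
INNER JOIN projects b ON a.project_id = b.id

Result:
name     | project
---------+--------
Optimize | Titan  
Design   | Delta  
Refactor | Helix  
Audit    | Helix  


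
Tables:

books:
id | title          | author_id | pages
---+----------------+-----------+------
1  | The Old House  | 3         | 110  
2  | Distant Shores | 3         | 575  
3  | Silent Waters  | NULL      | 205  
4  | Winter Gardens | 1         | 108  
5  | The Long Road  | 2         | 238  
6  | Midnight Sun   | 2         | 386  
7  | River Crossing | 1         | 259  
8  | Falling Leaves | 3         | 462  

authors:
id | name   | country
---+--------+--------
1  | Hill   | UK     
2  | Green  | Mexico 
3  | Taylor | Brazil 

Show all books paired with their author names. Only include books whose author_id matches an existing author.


INNER JOIN keeps only books rows whose author_id matches an id in authors. Walk through each book:
  - book 1 (The Old House): author_id=3 -> matches Taylor
  - book 2 (Distant Shores): author_id=3 -> matches Taylor
  - book 3 (Silent Waters): author_id=NULL, no match -> dropped
  - book 4 (Winter Gardens): author_id=1 -> matches Hill
  - book 5 (The Long Road): author_id=2 -> matches Green
  - book 6 (Midnight Sun): author_id=2 -> matches Green
  - book 7 (River Crossing): author_id=1 -> matches Hill
  - book 8 (Falling Leaves): author_id=3 -> matches Taylor
So 1 of 8 rows is dropped.

SQL:
SELECT a.title, b.name AS author
FROM books a
INNER JOIN authors b ON a.author_id = b.id

Result:
title          | author
---------------+-------
The Old House  | Taylor
Distant Shores | Taylor
Winter Gardens | Hill  
The Long Road  | Green 
Midnight Sun   | Green 
River Crossing | Hill  
Falling Leaves | Taylor


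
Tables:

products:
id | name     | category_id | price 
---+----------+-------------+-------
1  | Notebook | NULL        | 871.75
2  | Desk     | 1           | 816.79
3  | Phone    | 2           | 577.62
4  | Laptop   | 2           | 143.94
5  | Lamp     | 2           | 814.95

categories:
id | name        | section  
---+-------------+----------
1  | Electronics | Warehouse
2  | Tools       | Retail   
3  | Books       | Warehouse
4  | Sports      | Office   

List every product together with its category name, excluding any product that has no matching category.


INNER JOIN keeps only products rows whose category_id matches an id in categories. Walk through each product:
  - product 1 (Notebook): category_id=NULL, no match -> dropped
  - product 2 (Desk): category_id=1 -> matches Electronics
  - product 3 (Phone): category_id=2 -> matches Tools
  - product 4 (Laptop): category_id=2 -> matches Tools
  - product 5 (Lamp): category_id=2 -> matches Tools
So 1 of 5 rows is dropped.

SQL:
SELECT a.name, b.name AS category
FROM products a
INNER JOIN categories b ON a.category_id = b.id

Result:
name   | category   
-------+------------
Desk   | Electronics
Phone  | Tools      
Laptop | Tools      
Lamp   | Tools      


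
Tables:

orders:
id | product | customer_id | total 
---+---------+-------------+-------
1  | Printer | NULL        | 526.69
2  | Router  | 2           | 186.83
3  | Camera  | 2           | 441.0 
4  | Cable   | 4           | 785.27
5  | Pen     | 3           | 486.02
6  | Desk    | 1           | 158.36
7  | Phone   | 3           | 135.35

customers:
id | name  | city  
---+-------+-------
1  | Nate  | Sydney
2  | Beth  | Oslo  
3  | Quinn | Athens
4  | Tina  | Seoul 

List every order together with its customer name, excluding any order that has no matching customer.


INNER JOIN keeps only orders rows whose customer_id matches an id in customers. Walk through each order:
  - order 1 (Printer): customer_id=NULL, no match -> dropped
  - order 2 (Router): customer_id=2 -> matches Beth
  - order 3 (Camera): customer_id=2 -> matches Beth
  - order 4 (Cable): customer_id=4 -> matches Tina
  - order 5 (Pen): customer_id=3 -> matches Quinn
  - order 6 (Desk): customer_id=1 -> matches Nate
  - order 7 (Phone): customer_id=3 -> matches Quinn
So 1 of 7 rows is dropped.

SQL:
SELECT a.product, b.name AS customer
FROM orders a
INNER JOIN customers b ON a.customer_id = b.id

Result:
product | customer
--------+---------
Router  | Beth    
Camera  | Beth    
Cable   | Tina    
Pen     | Quinn   
Desk    | Nate    
Phone   | Quinn   


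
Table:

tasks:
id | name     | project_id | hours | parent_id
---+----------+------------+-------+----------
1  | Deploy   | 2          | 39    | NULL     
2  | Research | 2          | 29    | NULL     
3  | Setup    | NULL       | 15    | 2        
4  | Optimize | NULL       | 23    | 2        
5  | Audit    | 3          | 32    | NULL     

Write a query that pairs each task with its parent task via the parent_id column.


This is a self-join: tasks is joined to a second copy of itself, matching each row's parent_id to another row's id. Use LEFT JOIN so rows with parent_id=NULL are kept.
  - task 1 (Deploy): parent_id=NULL -> NULL
  - task 2 (Research): parent_id=NULL -> NULL
  - task 3 (Setup): parent_id=2 -> Research
  - task 4 (Optimize): parent_id=2 -> Research
  - task 5 (Audit): parent_id=NULL -> NULL

SQL:
SELECT a.name AS item, b.name AS parent
FROM tasks a
LEFT JOIN tasks b ON a.parent_id = b.id

Result:
item     | parent  
---------+---------
Deploy   | NULL    
Research | NULL    
Setup    | Research
Optimize | Research
Audit    | NULL    


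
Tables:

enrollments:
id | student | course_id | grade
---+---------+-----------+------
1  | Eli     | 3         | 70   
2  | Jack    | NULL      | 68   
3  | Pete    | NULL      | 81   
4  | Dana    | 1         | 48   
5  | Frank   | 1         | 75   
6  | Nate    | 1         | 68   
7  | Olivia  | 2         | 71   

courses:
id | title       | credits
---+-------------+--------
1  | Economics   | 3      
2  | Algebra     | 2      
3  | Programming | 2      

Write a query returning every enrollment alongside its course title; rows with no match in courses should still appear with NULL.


LEFT JOIN keeps every row from enrollments (the left table); where course_id has no match in courses, the course columns become NULL. Walk through each enrollment:
  - enrollment 1 (Eli): course_id=3 -> matches Programming
  - enrollment 2 (Jack): course_id=NULL, no match -> kept with NULL
  - enrollment 3 (Pete): course_id=NULL, no match -> kept with NULL
  - enrollment 4 (Dana): course_id=1 -> matches Economics
  - enrollment 5 (Frank): course_id=1 -> matches Economics
  - enrollment 6 (Nate): course_id=1 -> matches Economics
  - enrollment 7 (Olivia): course_id=2 -> matches Algebra
All 7 rows appear; 2 have NULL course.

SQL:
SELECT a.student, b.title AS course
FROM enrollments a
LEFT JOIN courses b ON a.course_id = b.id

Result:
student | course     
--------+------------
Eli     | Programming
Jack    | NULL       
Pete    | NULL       
Dana    | Economics  
Frank   | Economics  
Nate    | Economics  
Olivia  | Algebra    


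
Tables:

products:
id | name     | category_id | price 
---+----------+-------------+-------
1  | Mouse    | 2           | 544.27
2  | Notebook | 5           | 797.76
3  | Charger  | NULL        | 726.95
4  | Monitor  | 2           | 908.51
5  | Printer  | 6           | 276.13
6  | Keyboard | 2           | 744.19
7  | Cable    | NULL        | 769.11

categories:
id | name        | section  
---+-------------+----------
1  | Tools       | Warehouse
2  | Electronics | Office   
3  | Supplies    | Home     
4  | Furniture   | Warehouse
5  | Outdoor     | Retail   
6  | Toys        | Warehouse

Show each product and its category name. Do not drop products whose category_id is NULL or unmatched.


LEFT JOIN keeps every row from products (the left table); where category_id has no match in categories, the category columns become NULL. Walk through each product:
  - product 1 (Mouse): category_id=2 -> matches Electronics
  - product 2 (Notebook): category_id=5 -> matches Outdoor
  - product 3 (Charger): category_id=NULL, no match -> kept with NULL
  - product 4 (Monitor): category_id=2 -> matches Electronics
  - product 5 (Printer): category_id=6 -> matches Toys
  - product 6 (Keyboard): category_id=2 -> matches Electronics
  - product 7 (Cable): category_id=NULL, no match -> kept with NULL
All 7 rows appear; 2 have NULL category.

SQL:
SELECT a.name, b.name AS category
FROM products a
LEFT JOIN categories b ON a.category_id = b.id

Result:
name     | category   
---------+------------
Mouse    | Electronics
Notebook | Outdoor    
Charger  | NULL       
Monitor  | Electronics
Printer  | Toys       
Keyboard | Electronics
Cable    | NULL       


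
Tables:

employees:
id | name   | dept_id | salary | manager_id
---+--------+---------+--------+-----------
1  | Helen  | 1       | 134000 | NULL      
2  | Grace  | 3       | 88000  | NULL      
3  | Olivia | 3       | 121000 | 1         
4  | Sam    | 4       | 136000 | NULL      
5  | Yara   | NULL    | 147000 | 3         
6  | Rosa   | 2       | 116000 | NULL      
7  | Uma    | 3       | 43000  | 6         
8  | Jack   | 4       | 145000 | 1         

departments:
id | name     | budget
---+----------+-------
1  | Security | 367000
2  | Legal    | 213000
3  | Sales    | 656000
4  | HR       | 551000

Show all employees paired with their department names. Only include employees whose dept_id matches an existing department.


INNER JOIN keeps only employees rows whose dept_id matches an id in departments. Walk through each employee:
  - employee 1 (Helen): dept_id=1 -> matches Security
  - employee 2 (Grace): dept_id=3 -> matches Sales
  - employee 3 (Olivia): dept_id=3 -> matches Sales
  - employee 4 (Sam): dept_id=4 -> matches HR
  - employee 5 (Yara): dept_id=NULL, no match -> dropped
  - employee 6 (Rosa): dept_id=2 -> matches Legal
  - employee 7 (Uma): dept_id=3 -> matches Sales
  - employee 8 (Jack): dept_id=4 -> matches HR
So 1 of 8 rows is dropped.

SQL:
SELECT a.name, b.name AS department
FROM employees a
INNER JOIN departments b ON a.dept_id = b.id

Result:
name   | department
-------+-----------
Helen  | Security  
Grace  | Sales     
Olivia | Sales     
Sam    | HR        
Rosa   | Legal     
Uma    | Sales     
Jack   | HR        


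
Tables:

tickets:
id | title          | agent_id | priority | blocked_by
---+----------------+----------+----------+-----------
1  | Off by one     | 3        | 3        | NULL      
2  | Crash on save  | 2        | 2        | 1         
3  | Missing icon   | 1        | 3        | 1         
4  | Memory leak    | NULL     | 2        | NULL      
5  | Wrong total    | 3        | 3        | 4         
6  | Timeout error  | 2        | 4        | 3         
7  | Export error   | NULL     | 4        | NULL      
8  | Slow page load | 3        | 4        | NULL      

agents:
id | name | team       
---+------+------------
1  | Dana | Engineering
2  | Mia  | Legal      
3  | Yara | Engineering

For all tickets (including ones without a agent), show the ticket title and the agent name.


LEFT JOIN keeps every row from tickets (the left table); where agent_id has no match in agents, the agent columns become NULL. Walk through each ticket:
  - ticket 1 (Off by one): agent_id=3 -> matches Yara
  - ticket 2 (Crash on save): agent_id=2 -> matches Mia
  - ticket 3 (Missing icon): agent_id=1 -> matches Dana
  - ticket 4 (Memory leak): agent_id=NULL, no match -> kept with NULL
  - ticket 5 (Wrong total): agent_id=3 -> matches Yara
  - ticket 6 (Timeout error): agent_id=2 -> matches Mia
  - ticket 7 (Export error): agent_id=NULL, no match -> kept with NULL
  - ticket 8 (Slow page load): agent_id=3 -> matches Yara
All 8 rows appear; 2 have NULL agent.

SQL:
SELECT a.title, b.name AS agent
FROM tickets a
LEFT JOIN agents b ON a.agent_id = b.id

Result:
title          | agent
---------------+------
Off by one     | Yara 
Crash on save  | Mia  
Missing icon   | Dana 
Memory leak    | NULL 
Wrong total    | Yara 
Timeout error  | Mia  
Export error   | NULL 
Slow page load | Yara 


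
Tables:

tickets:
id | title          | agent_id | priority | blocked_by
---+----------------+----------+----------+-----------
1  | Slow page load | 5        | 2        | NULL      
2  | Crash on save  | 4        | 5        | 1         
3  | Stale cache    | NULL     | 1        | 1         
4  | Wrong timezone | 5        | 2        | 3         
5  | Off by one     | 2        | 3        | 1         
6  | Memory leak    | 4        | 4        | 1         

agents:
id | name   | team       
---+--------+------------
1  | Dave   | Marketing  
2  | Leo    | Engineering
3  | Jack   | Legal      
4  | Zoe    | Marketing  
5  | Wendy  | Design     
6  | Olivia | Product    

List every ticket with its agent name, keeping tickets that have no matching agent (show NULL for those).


LEFT JOIN keeps every row from tickets (the left table); where agent_id has no match in agents, the agent columns become NULL. Walk through each ticket:
  - ticket 1 (Slow page load): agent_id=5 -> matches Wendy
  - ticket 2 (Crash on save): agent_id=4 -> matches Zoe
  - ticket 3 (Stale cache): agent_id=NULL, no match -> kept with NULL
  - ticket 4 (Wrong timezone): agent_id=5 -> matches Wendy
  - ticket 5 (Off by one): agent_id=2 -> matches Leo
  - ticket 6 (Memory leak): agent_id=4 -> matches Zoe
All 6 rows appear; 1 has NULL agent.

SQL:
SELECT a.title, b.name AS agent
FROM tickets a
LEFT JOIN agents b ON a.agent_id = b.id

Result:
title          | agent
---------------+------
Slow page load | Wendy
Crash on save  | Zoe  
Stale cache    | NULL 
Wrong timezone | Wendy
Off by one     | Leo  
Memory leak    | Zoe  


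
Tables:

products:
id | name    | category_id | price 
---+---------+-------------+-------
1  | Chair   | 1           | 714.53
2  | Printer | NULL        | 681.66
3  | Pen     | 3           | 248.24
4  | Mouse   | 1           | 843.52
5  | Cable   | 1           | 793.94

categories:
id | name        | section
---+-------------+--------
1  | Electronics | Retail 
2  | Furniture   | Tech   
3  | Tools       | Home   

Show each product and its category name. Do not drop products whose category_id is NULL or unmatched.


LEFT JOIN keeps every row from products (the left table); where category_id has no match in categories, the category columns become NULL. Walk through each product:
  - product 1 (Chair): category_id=1 -> matches Electronics
  - product 2 (Printer): category_id=NULL, no match -> kept with NULL
  - product 3 (Pen): category_id=3 -> matches Tools
  - product 4 (Mouse): category_id=1 -> matches Electronics
  - product 5 (Cable): category_id=1 -> matches Electronics
All 5 rows appear; 1 has NULL category.

SQL:
SELECT a.name, b.name AS category
FROM products a
LEFT JOIN categories b ON a.category_id = b.id

Result:
name    | category   
--------+------------
Chair   | Electronics
Printer | NULL       
Pen     | Tools      
Mouse   | Electronics
Cable   | Electronics


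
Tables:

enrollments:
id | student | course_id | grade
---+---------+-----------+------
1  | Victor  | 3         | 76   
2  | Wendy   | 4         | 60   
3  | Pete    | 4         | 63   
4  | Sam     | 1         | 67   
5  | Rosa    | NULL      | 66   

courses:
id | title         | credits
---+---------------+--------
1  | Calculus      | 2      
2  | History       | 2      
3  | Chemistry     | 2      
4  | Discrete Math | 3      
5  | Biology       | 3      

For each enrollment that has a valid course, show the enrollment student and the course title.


INNER JOIN keeps only enrollments rows whose course_id matches an id in courses. Walk through each enrollment:
  - enrollment 1 (Victor): course_id=3 -> matches Chemistry
  - enrollment 2 (Wendy): course_id=4 -> matches Discrete Math
  - enrollment 3 (Pete): course_id=4 -> matches Discrete Math
  - enrollment 4 (Sam): course_id=1 -> matches Calculus
  - enrollment 5 (Rosa): course_id=NULL, no match -> dropped
So 1 of 5 rows is dropped.

SQL:
SELECT a.student, b.title AS course
FROM enrollments a
INNER JOIN courses b ON a.course_id = b.id

Result:
student | course       
--------+--------------
Victor  | Chemistry    
Wendy   | Discrete Math
Pete    | Discrete Math
Sam     | Calculus     


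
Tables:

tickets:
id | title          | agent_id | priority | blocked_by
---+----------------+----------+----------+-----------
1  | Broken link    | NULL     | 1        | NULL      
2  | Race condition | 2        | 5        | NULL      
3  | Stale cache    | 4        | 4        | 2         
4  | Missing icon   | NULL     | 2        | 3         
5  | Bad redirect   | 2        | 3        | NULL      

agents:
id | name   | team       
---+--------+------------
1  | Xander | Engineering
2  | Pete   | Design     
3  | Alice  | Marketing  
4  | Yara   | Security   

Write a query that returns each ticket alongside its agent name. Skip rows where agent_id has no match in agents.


INNER JOIN keeps only tickets rows whose agent_id matches an id in agents. Walk through each ticket:
  - ticket 1 (Broken link): agent_id=NULL, no match -> dropped
  - ticket 2 (Race condition): agent_id=2 -> matches Pete
  - ticket 3 (Stale cache): agent_id=4 -> matches Yara
  - ticket 4 (Missing icon): agent_id=NULL, no match -> dropped
  - ticket 5 (Bad redirect): agent_id=2 -> matches Pete
So 2 of 5 rows are dropped.

SQL:
SELECT a.title, b.name AS agent
FROM tickets a
INNER JOIN agents b ON a.agent_id = b.id

Result:
title          | agent
---------------+------
Race condition | Pete 
Stale cache    | Yara 
Bad redirect   | Pete 
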